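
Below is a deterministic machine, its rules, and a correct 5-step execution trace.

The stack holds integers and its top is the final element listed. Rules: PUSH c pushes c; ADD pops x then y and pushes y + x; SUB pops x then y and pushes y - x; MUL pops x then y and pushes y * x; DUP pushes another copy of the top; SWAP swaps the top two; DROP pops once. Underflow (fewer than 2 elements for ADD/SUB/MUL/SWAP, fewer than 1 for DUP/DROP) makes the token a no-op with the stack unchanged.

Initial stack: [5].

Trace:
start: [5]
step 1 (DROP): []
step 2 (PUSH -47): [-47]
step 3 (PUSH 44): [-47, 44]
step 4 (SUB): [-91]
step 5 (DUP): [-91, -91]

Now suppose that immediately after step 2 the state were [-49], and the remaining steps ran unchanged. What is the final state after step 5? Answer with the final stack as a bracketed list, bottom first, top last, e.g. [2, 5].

state after step 2 := [-49]
step 3 (PUSH 44): [-49, 44]
step 4 (SUB): [-93]
step 5 (DUP): [-93, -93]

[-93, -93]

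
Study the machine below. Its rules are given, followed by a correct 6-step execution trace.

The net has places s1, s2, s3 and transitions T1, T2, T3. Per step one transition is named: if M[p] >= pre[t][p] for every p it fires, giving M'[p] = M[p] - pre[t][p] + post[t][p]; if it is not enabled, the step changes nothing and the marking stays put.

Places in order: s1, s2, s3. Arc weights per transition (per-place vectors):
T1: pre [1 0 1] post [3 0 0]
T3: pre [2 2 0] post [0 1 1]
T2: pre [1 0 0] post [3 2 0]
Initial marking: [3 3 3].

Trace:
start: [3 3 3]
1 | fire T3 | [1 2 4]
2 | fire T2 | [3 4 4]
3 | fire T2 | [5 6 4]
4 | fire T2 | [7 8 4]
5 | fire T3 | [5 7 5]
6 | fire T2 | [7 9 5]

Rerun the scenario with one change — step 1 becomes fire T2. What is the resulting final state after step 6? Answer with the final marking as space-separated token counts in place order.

11 12 4

(re-executing from step 1 with the substitution; state before step 1: [3 3 3])
1 | fire T2 | [5 5 3]
2 | fire T2 | [7 7 3]
3 | fire T2 | [9 9 3]
4 | fire T2 | [11 11 3]
5 | fire T3 | [9 10 4]
6 | fire T2 | [11 12 4]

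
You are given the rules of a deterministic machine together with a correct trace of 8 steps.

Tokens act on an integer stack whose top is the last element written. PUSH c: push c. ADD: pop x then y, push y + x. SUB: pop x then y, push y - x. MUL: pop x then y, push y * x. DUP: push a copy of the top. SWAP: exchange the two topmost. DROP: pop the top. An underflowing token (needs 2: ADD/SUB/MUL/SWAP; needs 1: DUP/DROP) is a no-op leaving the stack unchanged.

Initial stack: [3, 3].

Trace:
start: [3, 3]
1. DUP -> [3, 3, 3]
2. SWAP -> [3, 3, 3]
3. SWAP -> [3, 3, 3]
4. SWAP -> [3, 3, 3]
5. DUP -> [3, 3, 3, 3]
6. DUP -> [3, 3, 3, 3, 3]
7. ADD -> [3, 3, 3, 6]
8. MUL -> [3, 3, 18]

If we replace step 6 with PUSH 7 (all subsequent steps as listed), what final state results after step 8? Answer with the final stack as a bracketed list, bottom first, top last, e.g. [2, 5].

(re-executing from step 6 with the substitution; state before step 6: [3, 3, 3, 3])
6. PUSH 7 -> [3, 3, 3, 3, 7]
7. ADD -> [3, 3, 3, 10]
8. MUL -> [3, 3, 30]

[3, 3, 30]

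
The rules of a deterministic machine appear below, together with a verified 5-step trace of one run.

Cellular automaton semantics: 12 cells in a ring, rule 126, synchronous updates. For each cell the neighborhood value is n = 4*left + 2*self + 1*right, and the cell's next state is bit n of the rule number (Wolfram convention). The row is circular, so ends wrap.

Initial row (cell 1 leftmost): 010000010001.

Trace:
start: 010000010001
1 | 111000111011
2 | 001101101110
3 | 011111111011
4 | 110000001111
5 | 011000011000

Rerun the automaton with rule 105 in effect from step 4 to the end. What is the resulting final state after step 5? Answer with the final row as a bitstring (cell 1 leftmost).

(re-executing steps 4..5 under rule 105; state before step 4: 011111111011)
4 | 110000001111
5 | 010111101000

010111101000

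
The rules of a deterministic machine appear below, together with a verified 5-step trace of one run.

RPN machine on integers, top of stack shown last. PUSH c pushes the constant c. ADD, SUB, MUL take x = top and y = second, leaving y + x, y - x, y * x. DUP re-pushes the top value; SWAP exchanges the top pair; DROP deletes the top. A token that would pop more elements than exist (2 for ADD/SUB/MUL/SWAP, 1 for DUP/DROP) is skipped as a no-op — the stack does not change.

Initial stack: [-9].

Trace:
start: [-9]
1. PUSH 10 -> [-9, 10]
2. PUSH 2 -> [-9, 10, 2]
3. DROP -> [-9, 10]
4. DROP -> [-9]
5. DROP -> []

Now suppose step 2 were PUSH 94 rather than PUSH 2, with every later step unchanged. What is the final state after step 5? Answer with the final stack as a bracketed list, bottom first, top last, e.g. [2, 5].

(re-executing from step 2 with the substitution; state before step 2: [-9, 10])
2. PUSH 94 -> [-9, 10, 94]
3. DROP -> [-9, 10]
4. DROP -> [-9]
5. DROP -> []

[]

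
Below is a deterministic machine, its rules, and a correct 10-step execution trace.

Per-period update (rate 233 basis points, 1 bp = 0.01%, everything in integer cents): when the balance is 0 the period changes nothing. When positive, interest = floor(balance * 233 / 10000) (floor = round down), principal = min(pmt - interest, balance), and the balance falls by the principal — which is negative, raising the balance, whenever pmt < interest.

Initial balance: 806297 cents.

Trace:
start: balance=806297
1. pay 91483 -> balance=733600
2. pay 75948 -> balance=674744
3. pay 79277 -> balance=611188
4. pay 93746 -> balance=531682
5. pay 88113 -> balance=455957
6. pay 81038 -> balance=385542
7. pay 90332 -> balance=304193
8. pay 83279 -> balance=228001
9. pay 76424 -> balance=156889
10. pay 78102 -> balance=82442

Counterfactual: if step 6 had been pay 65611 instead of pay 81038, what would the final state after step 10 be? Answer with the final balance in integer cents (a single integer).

(re-executing from step 6 with the substitution; state before step 6: balance=455957)
6. pay 65611 -> balance=400969
7. pay 90332 -> balance=319979
8. pay 83279 -> balance=244155
9. pay 76424 -> balance=173419
10. pay 78102 -> balance=99357

99357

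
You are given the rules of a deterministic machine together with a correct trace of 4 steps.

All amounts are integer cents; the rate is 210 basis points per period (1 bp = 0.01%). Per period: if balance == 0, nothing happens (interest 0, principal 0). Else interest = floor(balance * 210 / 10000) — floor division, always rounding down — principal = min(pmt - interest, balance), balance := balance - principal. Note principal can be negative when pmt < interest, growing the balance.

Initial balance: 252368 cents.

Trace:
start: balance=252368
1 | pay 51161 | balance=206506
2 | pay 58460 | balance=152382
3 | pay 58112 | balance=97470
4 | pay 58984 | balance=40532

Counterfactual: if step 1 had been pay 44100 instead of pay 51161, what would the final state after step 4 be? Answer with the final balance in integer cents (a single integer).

48047

(re-executing from step 1 with the substitution; state before step 1: balance=252368)
1 | pay 44100 | balance=213567
2 | pay 58460 | balance=159591
3 | pay 58112 | balance=104830
4 | pay 58984 | balance=48047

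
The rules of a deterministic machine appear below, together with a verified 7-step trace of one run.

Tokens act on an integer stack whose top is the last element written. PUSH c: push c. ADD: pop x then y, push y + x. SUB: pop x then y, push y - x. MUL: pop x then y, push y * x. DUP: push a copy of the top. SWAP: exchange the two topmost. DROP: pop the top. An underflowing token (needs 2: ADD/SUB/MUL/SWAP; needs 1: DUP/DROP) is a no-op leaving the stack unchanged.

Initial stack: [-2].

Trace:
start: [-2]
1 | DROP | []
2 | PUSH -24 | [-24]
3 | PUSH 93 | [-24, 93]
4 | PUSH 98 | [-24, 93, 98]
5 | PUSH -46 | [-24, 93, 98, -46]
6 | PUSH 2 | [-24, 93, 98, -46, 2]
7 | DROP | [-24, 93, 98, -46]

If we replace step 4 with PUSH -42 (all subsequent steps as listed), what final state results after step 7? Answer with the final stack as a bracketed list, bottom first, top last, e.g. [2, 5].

(re-executing from step 4 with the substitution; state before step 4: [-24, 93])
4 | PUSH -42 | [-24, 93, -42]
5 | PUSH -46 | [-24, 93, -42, -46]
6 | PUSH 2 | [-24, 93, -42, -46, 2]
7 | DROP | [-24, 93, -42, -46]

[-24, 93, -42, -46]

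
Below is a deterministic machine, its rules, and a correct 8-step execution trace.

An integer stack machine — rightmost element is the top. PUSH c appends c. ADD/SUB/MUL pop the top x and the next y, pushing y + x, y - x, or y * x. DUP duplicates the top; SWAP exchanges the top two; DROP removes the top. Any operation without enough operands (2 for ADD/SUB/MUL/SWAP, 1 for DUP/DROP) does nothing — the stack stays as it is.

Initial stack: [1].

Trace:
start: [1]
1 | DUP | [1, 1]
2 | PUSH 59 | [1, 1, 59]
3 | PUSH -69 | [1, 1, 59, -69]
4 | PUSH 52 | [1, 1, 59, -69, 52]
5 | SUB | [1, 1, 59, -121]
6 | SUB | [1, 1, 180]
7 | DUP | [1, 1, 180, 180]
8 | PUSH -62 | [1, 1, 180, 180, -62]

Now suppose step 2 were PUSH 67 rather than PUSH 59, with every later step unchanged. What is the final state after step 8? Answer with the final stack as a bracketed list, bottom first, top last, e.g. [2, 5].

[1, 1, 188, 188, -62]

(re-executing from step 2 with the substitution; state before step 2: [1, 1])
2 | PUSH 67 | [1, 1, 67]
3 | PUSH -69 | [1, 1, 67, -69]
4 | PUSH 52 | [1, 1, 67, -69, 52]
5 | SUB | [1, 1, 67, -121]
6 | SUB | [1, 1, 188]
7 | DUP | [1, 1, 188, 188]
8 | PUSH -62 | [1, 1, 188, 188, -62]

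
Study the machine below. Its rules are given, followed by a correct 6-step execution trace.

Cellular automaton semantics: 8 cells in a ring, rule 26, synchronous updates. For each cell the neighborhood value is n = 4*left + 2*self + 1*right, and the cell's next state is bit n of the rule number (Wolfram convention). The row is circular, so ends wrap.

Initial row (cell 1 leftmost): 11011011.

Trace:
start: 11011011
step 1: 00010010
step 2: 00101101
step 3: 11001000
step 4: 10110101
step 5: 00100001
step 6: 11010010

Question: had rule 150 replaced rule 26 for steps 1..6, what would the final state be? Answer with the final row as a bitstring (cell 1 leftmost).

01000010

(re-executing steps 1..6 under rule 150; state before step 1: 11011011)
step 1: 10000001
step 2: 01000010
step 3: 11100111
step 4: 11011011
step 5: 10000001
step 6: 01000010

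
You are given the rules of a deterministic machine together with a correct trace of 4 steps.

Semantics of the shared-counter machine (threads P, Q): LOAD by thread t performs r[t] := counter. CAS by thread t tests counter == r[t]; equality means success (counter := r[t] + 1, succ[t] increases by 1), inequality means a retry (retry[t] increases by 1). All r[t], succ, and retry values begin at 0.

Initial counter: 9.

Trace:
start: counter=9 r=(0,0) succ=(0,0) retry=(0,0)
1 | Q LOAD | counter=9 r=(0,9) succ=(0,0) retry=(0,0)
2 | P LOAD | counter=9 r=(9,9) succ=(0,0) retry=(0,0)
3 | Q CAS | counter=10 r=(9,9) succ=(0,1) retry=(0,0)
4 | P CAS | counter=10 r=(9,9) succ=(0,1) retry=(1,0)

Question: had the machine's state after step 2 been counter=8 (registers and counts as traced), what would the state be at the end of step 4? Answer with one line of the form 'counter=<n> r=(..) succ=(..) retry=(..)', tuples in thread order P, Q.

state after step 2 := counter=8 r=(9,9) succ=(0,0) retry=(0,0)
3 | Q CAS | counter=8 r=(9,9) succ=(0,0) retry=(0,1)
4 | P CAS | counter=8 r=(9,9) succ=(0,0) retry=(1,1)

counter=8 r=(9,9) succ=(0,0) retry=(1,1)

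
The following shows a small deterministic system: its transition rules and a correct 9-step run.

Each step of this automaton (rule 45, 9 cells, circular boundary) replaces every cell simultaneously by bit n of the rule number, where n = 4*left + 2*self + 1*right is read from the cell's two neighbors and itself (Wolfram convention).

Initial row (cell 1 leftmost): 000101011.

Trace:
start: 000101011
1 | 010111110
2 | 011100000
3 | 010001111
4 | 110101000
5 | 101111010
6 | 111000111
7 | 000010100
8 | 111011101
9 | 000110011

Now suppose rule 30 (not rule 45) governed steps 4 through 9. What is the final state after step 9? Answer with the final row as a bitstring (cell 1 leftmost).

110001001

(re-executing steps 4..9 under rule 30; state before step 4: 010001111)
4 | 011011000
5 | 110010100
6 | 101110111
7 | 001000100
8 | 011101110
9 | 110001001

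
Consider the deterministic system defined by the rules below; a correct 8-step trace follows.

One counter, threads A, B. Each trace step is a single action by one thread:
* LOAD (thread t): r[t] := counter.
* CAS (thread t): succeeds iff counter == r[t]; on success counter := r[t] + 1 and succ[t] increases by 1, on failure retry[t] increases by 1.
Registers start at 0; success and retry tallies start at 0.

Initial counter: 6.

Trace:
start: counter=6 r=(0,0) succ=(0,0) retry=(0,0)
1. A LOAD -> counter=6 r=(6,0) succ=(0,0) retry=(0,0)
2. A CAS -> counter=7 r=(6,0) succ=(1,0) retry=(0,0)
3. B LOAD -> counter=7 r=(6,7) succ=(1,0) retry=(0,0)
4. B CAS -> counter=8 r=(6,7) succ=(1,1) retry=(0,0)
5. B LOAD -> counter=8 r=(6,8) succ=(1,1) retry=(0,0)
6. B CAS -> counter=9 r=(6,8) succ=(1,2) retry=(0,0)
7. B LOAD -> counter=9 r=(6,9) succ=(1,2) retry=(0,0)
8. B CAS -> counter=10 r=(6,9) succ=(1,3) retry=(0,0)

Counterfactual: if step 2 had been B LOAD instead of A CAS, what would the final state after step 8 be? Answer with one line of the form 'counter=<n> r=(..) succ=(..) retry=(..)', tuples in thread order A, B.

counter=9 r=(6,8) succ=(0,3) retry=(0,0)

(re-executing from step 2 with the substitution; state before step 2: counter=6 r=(6,0) succ=(0,0) retry=(0,0))
2. B LOAD -> counter=6 r=(6,6) succ=(0,0) retry=(0,0)
3. B LOAD -> counter=6 r=(6,6) succ=(0,0) retry=(0,0)
4. B CAS -> counter=7 r=(6,6) succ=(0,1) retry=(0,0)
5. B LOAD -> counter=7 r=(6,7) succ=(0,1) retry=(0,0)
6. B CAS -> counter=8 r=(6,7) succ=(0,2) retry=(0,0)
7. B LOAD -> counter=8 r=(6,8) succ=(0,2) retry=(0,0)
8. B CAS -> counter=9 r=(6,8) succ=(0,3) retry=(0,0)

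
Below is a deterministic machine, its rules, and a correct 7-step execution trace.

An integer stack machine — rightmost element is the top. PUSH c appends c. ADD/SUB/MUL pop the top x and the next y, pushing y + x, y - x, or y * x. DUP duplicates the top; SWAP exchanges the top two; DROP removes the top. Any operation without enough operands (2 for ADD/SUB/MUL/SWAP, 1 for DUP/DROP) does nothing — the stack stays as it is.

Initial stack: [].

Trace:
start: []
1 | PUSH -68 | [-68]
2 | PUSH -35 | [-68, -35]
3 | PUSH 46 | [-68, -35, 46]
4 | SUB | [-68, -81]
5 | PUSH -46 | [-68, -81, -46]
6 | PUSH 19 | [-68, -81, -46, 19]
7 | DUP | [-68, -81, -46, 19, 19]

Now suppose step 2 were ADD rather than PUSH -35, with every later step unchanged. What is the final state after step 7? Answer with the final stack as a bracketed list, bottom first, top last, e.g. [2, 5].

(re-executing from step 2 with the substitution; state before step 2: [-68])
2 | ADD | [-68]
3 | PUSH 46 | [-68, 46]
4 | SUB | [-114]
5 | PUSH -46 | [-114, -46]
6 | PUSH 19 | [-114, -46, 19]
7 | DUP | [-114, -46, 19, 19]

[-114, -46, 19, 19]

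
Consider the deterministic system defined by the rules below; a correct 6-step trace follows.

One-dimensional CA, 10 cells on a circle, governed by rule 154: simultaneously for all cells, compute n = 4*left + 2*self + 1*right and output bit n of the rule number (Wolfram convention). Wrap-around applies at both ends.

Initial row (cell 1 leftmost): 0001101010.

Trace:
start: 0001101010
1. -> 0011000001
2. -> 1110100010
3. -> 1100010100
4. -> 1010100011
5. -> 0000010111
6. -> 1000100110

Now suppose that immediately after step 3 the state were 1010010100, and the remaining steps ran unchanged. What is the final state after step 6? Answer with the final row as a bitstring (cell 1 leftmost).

state after step 3 := 1010010100
4. -> 0001100011
5. -> 1011010110
6. -> 0010000100

0010000100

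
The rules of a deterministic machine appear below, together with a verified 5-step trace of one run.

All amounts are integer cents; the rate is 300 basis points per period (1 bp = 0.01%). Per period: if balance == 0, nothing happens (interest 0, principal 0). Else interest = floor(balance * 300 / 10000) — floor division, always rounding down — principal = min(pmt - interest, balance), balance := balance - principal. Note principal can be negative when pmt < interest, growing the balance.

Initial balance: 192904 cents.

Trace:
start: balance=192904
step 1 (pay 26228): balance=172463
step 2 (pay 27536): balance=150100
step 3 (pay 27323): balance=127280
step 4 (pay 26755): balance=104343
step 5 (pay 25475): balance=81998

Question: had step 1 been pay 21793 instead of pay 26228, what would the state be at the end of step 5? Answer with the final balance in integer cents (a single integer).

(re-executing from step 1 with the substitution; state before step 1: balance=192904)
step 1 (pay 21793): balance=176898
step 2 (pay 27536): balance=154668
step 3 (pay 27323): balance=131985
step 4 (pay 26755): balance=109189
step 5 (pay 25475): balance=86989

86989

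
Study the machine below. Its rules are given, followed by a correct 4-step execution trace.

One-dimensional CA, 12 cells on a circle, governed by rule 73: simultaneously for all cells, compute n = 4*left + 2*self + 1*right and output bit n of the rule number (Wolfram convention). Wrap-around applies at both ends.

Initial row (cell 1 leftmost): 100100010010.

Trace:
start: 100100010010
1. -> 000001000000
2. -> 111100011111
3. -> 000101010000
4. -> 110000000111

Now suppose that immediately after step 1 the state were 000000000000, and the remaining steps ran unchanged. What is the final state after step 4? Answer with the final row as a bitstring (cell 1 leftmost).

111111111111

state after step 1 := 000000000000
2. -> 111111111111
3. -> 000000000000
4. -> 111111111111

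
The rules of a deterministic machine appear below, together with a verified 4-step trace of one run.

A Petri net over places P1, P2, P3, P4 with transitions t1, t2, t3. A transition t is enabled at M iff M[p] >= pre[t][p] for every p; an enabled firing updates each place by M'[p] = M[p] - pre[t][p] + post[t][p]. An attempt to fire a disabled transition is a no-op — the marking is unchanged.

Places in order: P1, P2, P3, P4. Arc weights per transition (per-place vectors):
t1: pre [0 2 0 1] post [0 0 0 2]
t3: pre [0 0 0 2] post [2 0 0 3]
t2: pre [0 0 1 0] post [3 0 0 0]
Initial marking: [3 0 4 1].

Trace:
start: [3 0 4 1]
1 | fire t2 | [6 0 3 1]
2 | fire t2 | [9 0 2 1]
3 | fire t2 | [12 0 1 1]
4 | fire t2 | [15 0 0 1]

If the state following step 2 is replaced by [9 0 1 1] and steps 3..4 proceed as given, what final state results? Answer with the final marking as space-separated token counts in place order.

12 0 0 1

state after step 2 := [9 0 1 1]
3 | fire t2 | [12 0 0 1]
4 | fire t2 | [12 0 0 1]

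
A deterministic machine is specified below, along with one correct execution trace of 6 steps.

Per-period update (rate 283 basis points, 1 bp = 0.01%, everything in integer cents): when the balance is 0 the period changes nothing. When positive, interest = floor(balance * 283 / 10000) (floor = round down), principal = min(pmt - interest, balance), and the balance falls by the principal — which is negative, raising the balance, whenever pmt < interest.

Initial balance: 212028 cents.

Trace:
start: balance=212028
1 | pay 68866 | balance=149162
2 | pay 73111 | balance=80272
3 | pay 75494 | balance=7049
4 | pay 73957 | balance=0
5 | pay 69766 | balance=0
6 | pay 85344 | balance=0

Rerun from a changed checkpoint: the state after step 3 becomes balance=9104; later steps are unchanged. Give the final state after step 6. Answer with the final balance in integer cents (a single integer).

0

state after step 3 := balance=9104
4 | pay 73957 | balance=0
5 | pay 69766 | balance=0
6 | pay 85344 | balance=0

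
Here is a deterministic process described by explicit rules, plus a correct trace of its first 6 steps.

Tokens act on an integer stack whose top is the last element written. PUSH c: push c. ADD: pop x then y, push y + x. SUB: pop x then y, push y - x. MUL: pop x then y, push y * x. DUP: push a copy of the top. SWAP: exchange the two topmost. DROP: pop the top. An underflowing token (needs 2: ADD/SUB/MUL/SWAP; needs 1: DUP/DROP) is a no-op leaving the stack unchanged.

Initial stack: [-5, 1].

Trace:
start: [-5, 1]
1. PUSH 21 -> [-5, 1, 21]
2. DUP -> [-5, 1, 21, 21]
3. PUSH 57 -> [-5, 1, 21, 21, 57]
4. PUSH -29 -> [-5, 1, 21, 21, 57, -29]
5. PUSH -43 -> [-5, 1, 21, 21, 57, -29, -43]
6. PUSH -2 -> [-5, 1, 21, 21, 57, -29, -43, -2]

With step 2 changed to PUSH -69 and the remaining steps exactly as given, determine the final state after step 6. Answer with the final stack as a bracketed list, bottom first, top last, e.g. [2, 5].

(re-executing from step 2 with the substitution; state before step 2: [-5, 1, 21])
2. PUSH -69 -> [-5, 1, 21, -69]
3. PUSH 57 -> [-5, 1, 21, -69, 57]
4. PUSH -29 -> [-5, 1, 21, -69, 57, -29]
5. PUSH -43 -> [-5, 1, 21, -69, 57, -29, -43]
6. PUSH -2 -> [-5, 1, 21, -69, 57, -29, -43, -2]

[-5, 1, 21, -69, 57, -29, -43, -2]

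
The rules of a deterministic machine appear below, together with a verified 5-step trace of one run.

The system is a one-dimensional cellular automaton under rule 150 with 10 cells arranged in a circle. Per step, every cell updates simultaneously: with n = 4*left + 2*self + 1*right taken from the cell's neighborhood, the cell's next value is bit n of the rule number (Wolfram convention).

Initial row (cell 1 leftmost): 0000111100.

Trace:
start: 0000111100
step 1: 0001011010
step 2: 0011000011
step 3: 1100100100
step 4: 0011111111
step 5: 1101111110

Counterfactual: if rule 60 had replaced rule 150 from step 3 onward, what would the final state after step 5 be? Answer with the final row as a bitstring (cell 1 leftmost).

(re-executing steps 3..5 under rule 60; state before step 3: 0011000011)
step 3: 1010100010
step 4: 1111110011
step 5: 0000001010

0000001010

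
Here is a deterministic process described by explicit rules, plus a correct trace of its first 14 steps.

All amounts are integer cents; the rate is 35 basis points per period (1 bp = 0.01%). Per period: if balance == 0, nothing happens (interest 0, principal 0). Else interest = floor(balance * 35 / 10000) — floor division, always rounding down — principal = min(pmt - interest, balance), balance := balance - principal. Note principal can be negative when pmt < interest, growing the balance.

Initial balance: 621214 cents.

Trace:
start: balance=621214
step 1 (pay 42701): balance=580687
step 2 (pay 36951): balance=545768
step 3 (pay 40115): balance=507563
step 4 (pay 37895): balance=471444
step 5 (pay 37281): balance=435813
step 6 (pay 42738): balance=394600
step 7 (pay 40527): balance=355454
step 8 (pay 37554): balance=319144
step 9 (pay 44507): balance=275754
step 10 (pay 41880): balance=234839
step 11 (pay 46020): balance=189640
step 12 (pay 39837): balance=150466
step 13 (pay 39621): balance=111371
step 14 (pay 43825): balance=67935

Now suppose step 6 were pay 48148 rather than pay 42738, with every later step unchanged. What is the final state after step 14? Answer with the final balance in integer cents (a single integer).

(re-executing from step 6 with the substitution; state before step 6: balance=435813)
step 6 (pay 48148): balance=389190
step 7 (pay 40527): balance=350025
step 8 (pay 37554): balance=313696
step 9 (pay 44507): balance=270286
step 10 (pay 41880): balance=229352
step 11 (pay 46020): balance=184134
step 12 (pay 39837): balance=144941
step 13 (pay 39621): balance=105827
step 14 (pay 43825): balance=62372

62372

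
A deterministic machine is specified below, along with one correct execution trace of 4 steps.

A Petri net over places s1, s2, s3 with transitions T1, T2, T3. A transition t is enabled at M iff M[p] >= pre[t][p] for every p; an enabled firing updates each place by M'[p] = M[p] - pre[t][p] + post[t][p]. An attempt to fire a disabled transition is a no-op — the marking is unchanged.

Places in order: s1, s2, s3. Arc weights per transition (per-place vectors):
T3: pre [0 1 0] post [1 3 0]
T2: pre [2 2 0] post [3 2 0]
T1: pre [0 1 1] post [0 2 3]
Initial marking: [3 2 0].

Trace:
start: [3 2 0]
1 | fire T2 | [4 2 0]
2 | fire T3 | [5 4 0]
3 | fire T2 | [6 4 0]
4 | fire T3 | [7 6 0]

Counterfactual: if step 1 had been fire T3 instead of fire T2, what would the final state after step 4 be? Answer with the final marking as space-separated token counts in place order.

(re-executing from step 1 with the substitution; state before step 1: [3 2 0])
1 | fire T3 | [4 4 0]
2 | fire T3 | [5 6 0]
3 | fire T2 | [6 6 0]
4 | fire T3 | [7 8 0]

7 8 0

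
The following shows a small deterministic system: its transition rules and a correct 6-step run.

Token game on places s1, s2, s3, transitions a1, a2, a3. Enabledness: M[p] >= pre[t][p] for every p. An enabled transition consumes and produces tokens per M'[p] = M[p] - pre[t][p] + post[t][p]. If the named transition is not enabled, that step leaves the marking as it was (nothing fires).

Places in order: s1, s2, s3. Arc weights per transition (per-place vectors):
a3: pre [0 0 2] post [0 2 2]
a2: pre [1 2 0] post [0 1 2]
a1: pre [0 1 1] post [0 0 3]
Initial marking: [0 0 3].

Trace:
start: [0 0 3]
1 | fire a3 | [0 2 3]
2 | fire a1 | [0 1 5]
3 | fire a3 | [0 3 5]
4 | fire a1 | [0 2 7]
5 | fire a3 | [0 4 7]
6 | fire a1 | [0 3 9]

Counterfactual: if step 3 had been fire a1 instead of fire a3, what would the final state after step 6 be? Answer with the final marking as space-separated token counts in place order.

0 1 9

(re-executing from step 3 with the substitution; state before step 3: [0 1 5])
3 | fire a1 | [0 0 7]
4 | fire a1 | [0 0 7]
5 | fire a3 | [0 2 7]
6 | fire a1 | [0 1 9]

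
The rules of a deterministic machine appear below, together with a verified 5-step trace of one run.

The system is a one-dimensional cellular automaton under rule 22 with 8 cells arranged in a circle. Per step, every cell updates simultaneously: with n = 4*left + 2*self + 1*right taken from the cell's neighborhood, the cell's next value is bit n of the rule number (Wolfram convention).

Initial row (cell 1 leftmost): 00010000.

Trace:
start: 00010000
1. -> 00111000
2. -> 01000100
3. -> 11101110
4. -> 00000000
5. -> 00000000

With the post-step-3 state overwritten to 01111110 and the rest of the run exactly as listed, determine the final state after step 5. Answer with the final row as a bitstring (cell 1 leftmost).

state after step 3 := 01111110
4. -> 10000001
5. -> 01000010

01000010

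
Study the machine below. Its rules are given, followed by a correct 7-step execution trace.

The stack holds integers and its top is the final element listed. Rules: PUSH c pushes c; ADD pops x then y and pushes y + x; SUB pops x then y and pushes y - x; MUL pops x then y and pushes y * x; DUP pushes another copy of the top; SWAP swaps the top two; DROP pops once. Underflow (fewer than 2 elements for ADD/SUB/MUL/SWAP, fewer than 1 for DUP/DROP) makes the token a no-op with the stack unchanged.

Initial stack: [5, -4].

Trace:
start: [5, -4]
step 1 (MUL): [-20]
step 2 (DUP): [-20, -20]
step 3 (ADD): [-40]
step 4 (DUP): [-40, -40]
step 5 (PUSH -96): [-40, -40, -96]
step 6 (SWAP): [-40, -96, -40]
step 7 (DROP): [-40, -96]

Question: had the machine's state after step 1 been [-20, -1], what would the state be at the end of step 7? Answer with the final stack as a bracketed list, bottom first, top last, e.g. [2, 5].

[-20, -2, -96]

state after step 1 := [-20, -1]
step 2 (DUP): [-20, -1, -1]
step 3 (ADD): [-20, -2]
step 4 (DUP): [-20, -2, -2]
step 5 (PUSH -96): [-20, -2, -2, -96]
step 6 (SWAP): [-20, -2, -96, -2]
step 7 (DROP): [-20, -2, -96]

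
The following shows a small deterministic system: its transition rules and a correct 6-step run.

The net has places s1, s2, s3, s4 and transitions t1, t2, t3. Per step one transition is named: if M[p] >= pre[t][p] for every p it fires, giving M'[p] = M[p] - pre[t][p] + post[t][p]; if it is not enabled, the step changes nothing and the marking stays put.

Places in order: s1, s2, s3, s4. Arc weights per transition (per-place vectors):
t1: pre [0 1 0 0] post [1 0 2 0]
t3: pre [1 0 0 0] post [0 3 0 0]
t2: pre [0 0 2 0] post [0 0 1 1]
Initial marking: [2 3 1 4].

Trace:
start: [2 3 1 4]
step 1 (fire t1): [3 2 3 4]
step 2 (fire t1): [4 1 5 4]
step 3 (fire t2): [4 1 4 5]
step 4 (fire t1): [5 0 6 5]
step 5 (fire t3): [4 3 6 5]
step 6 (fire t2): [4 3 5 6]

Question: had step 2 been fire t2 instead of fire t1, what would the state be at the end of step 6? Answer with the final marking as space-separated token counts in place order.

3 4 2 7

(re-executing from step 2 with the substitution; state before step 2: [3 2 3 4])
step 2 (fire t2): [3 2 2 5]
step 3 (fire t2): [3 2 1 6]
step 4 (fire t1): [4 1 3 6]
step 5 (fire t3): [3 4 3 6]
step 6 (fire t2): [3 4 2 7]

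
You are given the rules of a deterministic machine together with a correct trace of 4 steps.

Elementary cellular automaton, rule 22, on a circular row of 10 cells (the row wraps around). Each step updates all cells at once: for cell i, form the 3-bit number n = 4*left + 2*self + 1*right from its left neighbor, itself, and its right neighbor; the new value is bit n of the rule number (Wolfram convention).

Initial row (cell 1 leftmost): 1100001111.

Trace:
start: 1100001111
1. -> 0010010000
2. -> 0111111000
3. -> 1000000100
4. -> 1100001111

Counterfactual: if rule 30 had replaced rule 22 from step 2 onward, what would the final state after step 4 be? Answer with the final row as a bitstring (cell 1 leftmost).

(re-executing steps 2..4 under rule 30; state before step 2: 0010010000)
2. -> 0111111000
3. -> 1100000100
4. -> 1010001111

1010001111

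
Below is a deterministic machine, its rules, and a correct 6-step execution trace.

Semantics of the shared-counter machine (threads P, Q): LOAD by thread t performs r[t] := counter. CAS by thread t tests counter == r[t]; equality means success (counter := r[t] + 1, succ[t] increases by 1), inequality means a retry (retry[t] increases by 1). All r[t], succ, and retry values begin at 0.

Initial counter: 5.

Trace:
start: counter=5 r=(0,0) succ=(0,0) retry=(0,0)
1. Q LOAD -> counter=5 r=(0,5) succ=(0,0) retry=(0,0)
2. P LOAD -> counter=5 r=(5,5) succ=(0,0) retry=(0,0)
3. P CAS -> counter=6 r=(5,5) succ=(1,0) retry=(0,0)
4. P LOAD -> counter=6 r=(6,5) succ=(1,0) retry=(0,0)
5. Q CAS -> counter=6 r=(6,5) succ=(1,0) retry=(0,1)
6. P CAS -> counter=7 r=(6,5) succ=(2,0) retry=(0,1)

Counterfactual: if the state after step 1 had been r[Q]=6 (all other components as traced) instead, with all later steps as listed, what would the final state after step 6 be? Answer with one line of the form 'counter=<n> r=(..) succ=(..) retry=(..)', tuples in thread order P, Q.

counter=7 r=(6,6) succ=(1,1) retry=(1,0)

state after step 1 := counter=5 r=(0,6) succ=(0,0) retry=(0,0)
2. P LOAD -> counter=5 r=(5,6) succ=(0,0) retry=(0,0)
3. P CAS -> counter=6 r=(5,6) succ=(1,0) retry=(0,0)
4. P LOAD -> counter=6 r=(6,6) succ=(1,0) retry=(0,0)
5. Q CAS -> counter=7 r=(6,6) succ=(1,1) retry=(0,0)
6. P CAS -> counter=7 r=(6,6) succ=(1,1) retry=(1,0)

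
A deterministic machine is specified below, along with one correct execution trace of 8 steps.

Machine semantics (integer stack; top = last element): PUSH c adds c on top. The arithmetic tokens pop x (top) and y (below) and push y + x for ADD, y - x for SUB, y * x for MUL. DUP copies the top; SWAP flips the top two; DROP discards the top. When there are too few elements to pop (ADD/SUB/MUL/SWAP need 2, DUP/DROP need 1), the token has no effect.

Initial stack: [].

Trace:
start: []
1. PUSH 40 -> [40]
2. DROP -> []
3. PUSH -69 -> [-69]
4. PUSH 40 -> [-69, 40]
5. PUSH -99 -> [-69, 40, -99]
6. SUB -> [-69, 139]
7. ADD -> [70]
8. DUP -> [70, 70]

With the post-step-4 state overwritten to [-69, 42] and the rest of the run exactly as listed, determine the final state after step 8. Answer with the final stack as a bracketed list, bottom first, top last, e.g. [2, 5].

state after step 4 := [-69, 42]
5. PUSH -99 -> [-69, 42, -99]
6. SUB -> [-69, 141]
7. ADD -> [72]
8. DUP -> [72, 72]

[72, 72]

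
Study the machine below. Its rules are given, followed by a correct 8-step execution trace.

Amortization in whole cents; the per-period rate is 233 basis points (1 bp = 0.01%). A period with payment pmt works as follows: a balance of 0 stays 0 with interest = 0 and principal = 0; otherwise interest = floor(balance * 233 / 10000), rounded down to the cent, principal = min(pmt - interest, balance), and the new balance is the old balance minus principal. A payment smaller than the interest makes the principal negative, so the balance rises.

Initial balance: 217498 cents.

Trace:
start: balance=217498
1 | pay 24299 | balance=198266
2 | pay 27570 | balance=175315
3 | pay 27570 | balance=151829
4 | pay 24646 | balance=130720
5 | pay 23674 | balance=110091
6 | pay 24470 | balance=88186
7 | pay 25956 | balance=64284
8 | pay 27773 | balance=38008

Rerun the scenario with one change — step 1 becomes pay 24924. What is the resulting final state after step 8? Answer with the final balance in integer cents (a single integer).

37276

(re-executing from step 1 with the substitution; state before step 1: balance=217498)
1 | pay 24924 | balance=197641
2 | pay 27570 | balance=174676
3 | pay 27570 | balance=151175
4 | pay 24646 | balance=130051
5 | pay 23674 | balance=109407
6 | pay 24470 | balance=87486
7 | pay 25956 | balance=63568
8 | pay 27773 | balance=37276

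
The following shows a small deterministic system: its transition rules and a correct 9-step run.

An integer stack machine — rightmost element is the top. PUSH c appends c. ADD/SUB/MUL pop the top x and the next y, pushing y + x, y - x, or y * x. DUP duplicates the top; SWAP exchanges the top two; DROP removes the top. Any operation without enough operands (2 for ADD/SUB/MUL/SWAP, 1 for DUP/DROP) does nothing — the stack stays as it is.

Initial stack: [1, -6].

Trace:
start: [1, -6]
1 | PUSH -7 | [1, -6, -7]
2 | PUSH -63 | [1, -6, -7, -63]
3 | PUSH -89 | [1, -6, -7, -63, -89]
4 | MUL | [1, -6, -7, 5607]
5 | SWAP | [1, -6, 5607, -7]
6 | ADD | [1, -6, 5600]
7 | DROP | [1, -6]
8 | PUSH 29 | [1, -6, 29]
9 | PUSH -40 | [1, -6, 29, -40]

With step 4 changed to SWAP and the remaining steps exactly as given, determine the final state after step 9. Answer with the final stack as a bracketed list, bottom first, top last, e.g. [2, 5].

[1, -6, -7, 29, -40]

(re-executing from step 4 with the substitution; state before step 4: [1, -6, -7, -63, -89])
4 | SWAP | [1, -6, -7, -89, -63]
5 | SWAP | [1, -6, -7, -63, -89]
6 | ADD | [1, -6, -7, -152]
7 | DROP | [1, -6, -7]
8 | PUSH 29 | [1, -6, -7, 29]
9 | PUSH -40 | [1, -6, -7, 29, -40]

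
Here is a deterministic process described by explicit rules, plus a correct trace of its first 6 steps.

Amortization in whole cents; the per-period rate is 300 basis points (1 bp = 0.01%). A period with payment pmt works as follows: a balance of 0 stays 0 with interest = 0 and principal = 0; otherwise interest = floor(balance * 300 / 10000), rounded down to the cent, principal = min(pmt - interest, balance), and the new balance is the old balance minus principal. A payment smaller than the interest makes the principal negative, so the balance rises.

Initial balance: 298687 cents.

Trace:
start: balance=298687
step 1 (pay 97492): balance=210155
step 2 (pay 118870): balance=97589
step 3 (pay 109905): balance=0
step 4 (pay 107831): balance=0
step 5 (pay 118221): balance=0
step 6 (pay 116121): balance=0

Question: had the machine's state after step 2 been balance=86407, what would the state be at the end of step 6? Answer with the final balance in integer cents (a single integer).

0

state after step 2 := balance=86407
step 3 (pay 109905): balance=0
step 4 (pay 107831): balance=0
step 5 (pay 118221): balance=0
step 6 (pay 116121): balance=0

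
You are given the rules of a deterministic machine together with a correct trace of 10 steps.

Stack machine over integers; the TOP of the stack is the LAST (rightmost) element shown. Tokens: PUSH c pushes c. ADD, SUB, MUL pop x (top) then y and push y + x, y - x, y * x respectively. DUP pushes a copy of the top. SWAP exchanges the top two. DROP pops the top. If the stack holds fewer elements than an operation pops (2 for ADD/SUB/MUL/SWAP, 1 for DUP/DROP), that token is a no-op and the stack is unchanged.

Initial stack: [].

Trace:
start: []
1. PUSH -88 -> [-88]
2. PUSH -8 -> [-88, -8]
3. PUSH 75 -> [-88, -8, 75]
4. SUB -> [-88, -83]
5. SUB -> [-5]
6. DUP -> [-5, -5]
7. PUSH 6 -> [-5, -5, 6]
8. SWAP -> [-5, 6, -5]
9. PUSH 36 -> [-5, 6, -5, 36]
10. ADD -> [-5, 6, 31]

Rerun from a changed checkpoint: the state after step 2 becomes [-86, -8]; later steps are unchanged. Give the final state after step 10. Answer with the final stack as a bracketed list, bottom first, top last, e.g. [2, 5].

state after step 2 := [-86, -8]
3. PUSH 75 -> [-86, -8, 75]
4. SUB -> [-86, -83]
5. SUB -> [-3]
6. DUP -> [-3, -3]
7. PUSH 6 -> [-3, -3, 6]
8. SWAP -> [-3, 6, -3]
9. PUSH 36 -> [-3, 6, -3, 36]
10. ADD -> [-3, 6, 33]

[-3, 6, 33]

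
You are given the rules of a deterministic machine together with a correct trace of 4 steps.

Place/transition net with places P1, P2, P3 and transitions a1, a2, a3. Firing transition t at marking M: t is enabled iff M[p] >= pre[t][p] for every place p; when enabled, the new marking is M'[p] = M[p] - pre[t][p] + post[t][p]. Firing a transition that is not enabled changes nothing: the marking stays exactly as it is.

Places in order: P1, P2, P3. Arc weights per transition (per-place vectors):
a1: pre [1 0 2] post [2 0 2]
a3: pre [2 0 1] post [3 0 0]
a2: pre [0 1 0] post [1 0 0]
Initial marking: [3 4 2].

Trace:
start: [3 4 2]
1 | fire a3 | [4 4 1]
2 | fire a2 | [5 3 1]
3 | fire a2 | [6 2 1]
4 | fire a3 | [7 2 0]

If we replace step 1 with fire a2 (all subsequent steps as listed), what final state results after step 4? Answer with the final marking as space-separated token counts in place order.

(re-executing from step 1 with the substitution; state before step 1: [3 4 2])
1 | fire a2 | [4 3 2]
2 | fire a2 | [5 2 2]
3 | fire a2 | [6 1 2]
4 | fire a3 | [7 1 1]

7 1 1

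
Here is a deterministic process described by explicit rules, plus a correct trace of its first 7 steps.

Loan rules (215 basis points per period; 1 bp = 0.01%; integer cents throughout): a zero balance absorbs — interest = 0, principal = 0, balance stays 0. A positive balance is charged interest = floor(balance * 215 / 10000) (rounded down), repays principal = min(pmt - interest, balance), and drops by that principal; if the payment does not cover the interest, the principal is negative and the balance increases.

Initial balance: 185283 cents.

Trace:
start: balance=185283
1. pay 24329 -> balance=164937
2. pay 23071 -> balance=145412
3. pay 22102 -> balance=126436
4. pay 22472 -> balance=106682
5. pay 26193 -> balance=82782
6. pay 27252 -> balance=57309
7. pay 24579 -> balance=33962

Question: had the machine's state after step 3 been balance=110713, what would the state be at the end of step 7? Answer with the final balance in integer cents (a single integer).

16843

state after step 3 := balance=110713
4. pay 22472 -> balance=90621
5. pay 26193 -> balance=66376
6. pay 27252 -> balance=40551
7. pay 24579 -> balance=16843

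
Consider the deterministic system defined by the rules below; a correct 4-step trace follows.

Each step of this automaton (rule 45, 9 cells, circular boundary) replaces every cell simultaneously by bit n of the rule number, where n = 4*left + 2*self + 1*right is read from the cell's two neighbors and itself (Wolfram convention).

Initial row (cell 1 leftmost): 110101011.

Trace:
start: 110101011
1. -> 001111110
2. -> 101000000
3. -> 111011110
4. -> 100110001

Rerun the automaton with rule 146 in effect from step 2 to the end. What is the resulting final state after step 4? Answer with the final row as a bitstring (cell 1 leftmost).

000100100

(re-executing steps 2..4 under rule 146; state before step 2: 001111110)
2. -> 010111101
3. -> 000011000
4. -> 000100100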